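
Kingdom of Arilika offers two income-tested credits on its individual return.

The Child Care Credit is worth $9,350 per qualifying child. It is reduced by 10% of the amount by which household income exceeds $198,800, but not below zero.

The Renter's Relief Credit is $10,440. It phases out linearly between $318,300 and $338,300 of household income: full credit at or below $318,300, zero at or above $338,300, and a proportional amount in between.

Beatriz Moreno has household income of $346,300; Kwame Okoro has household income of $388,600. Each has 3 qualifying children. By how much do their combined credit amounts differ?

$4,230

Beatriz ($346,300): Child Care Credit: base = 3 × $9,350 = $28,050. 10% of the $147,500 excess over $198,800 is $14,750; credit = $28,050 − $14,750 = $13,300. Renter's Relief Credit: $346,300 is at or above $338,300, so the credit is $0. total $13,300 + $0 = $13,300
Kwame ($388,600): Child Care Credit: base = 3 × $9,350 = $28,050. 10% of the $189,800 excess over $198,800 is $18,980; credit = $28,050 − $18,980 = $9,070. Renter's Relief Credit: $388,600 is at or above $338,300, so the credit is $0. total $9,070 + $0 = $9,070
Difference: |$13,300 − $9,070| = $4,230.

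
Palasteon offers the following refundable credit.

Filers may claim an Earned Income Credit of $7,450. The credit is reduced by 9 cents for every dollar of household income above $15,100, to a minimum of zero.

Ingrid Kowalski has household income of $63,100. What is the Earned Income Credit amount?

Earned Income Credit: 9% of the $48,000 excess over $15,100 is $4,320; credit = $7,450 − $4,320 = $3,130.

$3,130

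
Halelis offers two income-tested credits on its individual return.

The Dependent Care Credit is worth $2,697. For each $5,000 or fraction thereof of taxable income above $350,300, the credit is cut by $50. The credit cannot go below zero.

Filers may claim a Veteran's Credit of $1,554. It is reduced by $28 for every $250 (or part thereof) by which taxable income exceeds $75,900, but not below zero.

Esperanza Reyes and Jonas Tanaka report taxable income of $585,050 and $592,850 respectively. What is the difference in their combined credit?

$100

Esperanza ($585,050): Dependent Care Credit: income exceeds $350,300 by $234,750, which is 47 full-or-partial $5,000 increments; reduction = 47 × $50 = $2,350, leaving $347. Veteran's Credit: income exceeds $75,900 by $509,150 → 2037 increments × $28 = $57,036 ≥ base, so the credit is $0. total $347 + $0 = $347
Jonas ($592,850): Dependent Care Credit: income exceeds $350,300 by $242,550, which is 49 full-or-partial $5,000 increments; reduction = 49 × $50 = $2,450, leaving $247. Veteran's Credit: income exceeds $75,900 by $516,950 → 2068 increments × $28 = $57,904 ≥ base, so the credit is $0. total $247 + $0 = $247
Difference: |$347 − $247| = $100.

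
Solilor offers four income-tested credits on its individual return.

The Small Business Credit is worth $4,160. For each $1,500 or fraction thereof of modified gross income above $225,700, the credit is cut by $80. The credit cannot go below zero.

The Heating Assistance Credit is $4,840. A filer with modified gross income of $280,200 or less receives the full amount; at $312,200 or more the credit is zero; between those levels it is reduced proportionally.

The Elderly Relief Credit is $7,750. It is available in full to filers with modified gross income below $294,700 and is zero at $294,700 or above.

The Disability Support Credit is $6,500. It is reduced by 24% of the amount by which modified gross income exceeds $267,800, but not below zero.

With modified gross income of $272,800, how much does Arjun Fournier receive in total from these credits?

$19,490

Small Business Credit: income exceeds $225,700 by $47,100, which is 32 full-or-partial $1,500 increments; reduction = 32 × $80 = $2,560, leaving $1,600.
Heating Assistance Credit: $272,800 is at or below the $280,200 threshold, so the full $4,840 applies.
Elderly Relief Credit: $272,800 is below the $294,700 cutoff, so the full $7,750 applies.
Disability Support Credit: 24% of the $5,000 excess over $267,800 is $1,200; credit = $6,500 − $1,200 = $5,300.
Total: $1,600 + $4,840 + $7,750 + $5,300 = $19,490.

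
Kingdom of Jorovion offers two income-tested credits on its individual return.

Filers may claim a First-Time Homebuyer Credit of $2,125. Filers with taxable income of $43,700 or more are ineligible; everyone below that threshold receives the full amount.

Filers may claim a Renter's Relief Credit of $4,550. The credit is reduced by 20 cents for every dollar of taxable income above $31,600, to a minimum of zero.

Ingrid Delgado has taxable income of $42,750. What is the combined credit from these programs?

First-Time Homebuyer Credit: $42,750 is below the $43,700 cutoff, so the full $2,125 applies.
Renter's Relief Credit: 20% of the $11,150 excess over $31,600 is $2,230; credit = $4,550 − $2,230 = $2,320.
Total: $2,125 + $2,320 = $4,445.

$4,445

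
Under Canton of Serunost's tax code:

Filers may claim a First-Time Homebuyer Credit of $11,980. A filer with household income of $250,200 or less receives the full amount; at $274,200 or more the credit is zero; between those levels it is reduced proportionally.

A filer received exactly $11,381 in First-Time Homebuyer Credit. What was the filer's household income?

$251,400

$11,381 is 11,381/11,980 of the full $11,980, so 599/11,980 of the $24,000 range has been used: income = $250,200 + $24,000 × 599/11,980 = $251,400.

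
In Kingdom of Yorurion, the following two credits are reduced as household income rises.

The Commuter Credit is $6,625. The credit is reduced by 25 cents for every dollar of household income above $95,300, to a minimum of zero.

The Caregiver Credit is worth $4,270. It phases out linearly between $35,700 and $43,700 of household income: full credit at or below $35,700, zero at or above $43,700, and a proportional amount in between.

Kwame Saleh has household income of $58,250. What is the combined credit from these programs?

Commuter Credit: $58,250 is at or below the $95,300 threshold, so the full $6,625 applies.
Caregiver Credit: $58,250 is at or above $43,700, so the credit is $0.
Total: $6,625 + $0 = $6,625.

$6,625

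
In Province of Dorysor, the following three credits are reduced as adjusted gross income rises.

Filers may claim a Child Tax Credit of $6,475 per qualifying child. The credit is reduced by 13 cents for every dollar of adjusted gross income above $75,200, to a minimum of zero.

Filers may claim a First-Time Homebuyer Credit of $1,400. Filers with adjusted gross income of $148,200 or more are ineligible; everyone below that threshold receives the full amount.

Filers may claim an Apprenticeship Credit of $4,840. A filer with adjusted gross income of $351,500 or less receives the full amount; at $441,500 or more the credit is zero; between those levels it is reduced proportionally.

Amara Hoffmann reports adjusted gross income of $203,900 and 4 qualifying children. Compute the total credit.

$14,009

Child Tax Credit: base = 4 × $6,475 = $25,900. 13% of the $128,700 excess over $75,200 is $16,731; credit = $25,900 − $16,731 = $9,169.
First-Time Homebuyer Credit: $203,900 meets or exceeds the $148,200 cutoff, so the credit is $0.
Apprenticeship Credit: $203,900 is at or below the $351,500 threshold, so the full $4,840 applies.
Total: $9,169 + $0 + $4,840 = $14,009.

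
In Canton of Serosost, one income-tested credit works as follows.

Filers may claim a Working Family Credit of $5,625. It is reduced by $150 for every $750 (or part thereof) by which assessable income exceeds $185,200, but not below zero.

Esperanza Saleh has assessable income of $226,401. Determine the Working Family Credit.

$0

Working Family Credit: income exceeds $185,200 by $41,201 → 55 increments × $150 = $8,250 ≥ base, so the credit is $0.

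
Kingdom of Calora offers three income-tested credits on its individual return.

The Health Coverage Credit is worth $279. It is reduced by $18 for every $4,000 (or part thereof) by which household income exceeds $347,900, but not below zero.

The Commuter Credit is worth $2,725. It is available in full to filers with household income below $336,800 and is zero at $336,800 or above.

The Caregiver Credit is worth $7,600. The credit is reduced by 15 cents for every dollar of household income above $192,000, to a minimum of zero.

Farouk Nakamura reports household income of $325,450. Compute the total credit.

$3,004

Health Coverage Credit: $325,450 is at or below the $347,900 threshold, so the full $279 applies.
Commuter Credit: $325,450 is below the $336,800 cutoff, so the full $2,725 applies.
Caregiver Credit: 15% of the $133,450 excess over $192,000 is $20,017.50 ≥ base, so the credit is $0.
Total: $279 + $2,725 + $0 = $3,004.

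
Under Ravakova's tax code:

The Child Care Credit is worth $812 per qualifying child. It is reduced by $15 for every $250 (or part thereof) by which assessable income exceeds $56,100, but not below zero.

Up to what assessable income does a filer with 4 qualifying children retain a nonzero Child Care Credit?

$110,100

Full credit = 4 × $812 = $3,248.
After 216 increments the reduction is 216 × $15 = $3,240, leaving $8; one more increment wipes it out. Increment 216 ends at excess 216 × $250 = $54,000, so the highest qualifying income is $56,100 + $54,000 = $110,100.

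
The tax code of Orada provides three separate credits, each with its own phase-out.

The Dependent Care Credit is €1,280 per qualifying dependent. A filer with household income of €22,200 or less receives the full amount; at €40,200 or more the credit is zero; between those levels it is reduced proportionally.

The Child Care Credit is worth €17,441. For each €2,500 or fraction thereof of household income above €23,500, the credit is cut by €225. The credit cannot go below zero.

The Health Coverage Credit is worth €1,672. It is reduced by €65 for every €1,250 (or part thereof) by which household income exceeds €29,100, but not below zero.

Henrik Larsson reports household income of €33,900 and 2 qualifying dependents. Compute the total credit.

€18,624

Dependent Care Credit: base = 2 × €1,280 = €2,560. €33,900 is €11,700 into a €18,000 phase-out range, leaving 6,300/18,000 of the credit: €2,560 × 6,300/18,000 = €896.
Child Care Credit: income exceeds €23,500 by €10,400, which is 5 full-or-partial €2,500 increments; reduction = 5 × €225 = €1,125, leaving €16,316.
Health Coverage Credit: income exceeds €29,100 by €4,800, which is 4 full-or-partial €1,250 increments; reduction = 4 × €65 = €260, leaving €1,412.
Total: €896 + €16,316 + €1,412 = €18,624.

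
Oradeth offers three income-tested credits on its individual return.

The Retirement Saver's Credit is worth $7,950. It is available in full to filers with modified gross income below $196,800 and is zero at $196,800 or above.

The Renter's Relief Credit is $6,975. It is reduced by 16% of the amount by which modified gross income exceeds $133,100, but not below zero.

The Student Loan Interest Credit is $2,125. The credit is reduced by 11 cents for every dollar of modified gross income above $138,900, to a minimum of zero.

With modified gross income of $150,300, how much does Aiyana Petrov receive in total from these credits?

$13,044

Retirement Saver's Credit: $150,300 is below the $196,800 cutoff, so the full $7,950 applies.
Renter's Relief Credit: 16% of the $17,200 excess over $133,100 is $2,752; credit = $6,975 − $2,752 = $4,223.
Student Loan Interest Credit: 11% of the $11,400 excess over $138,900 is $1,254; credit = $2,125 − $1,254 = $871.
Total: $7,950 + $4,223 + $871 = $13,044.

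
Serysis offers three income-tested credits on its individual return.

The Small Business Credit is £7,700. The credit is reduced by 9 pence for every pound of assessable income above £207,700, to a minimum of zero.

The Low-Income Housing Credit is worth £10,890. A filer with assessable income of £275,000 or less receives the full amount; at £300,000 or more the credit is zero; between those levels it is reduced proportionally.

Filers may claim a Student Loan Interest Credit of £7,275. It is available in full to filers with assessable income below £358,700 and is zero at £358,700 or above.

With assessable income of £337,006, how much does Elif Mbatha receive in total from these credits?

£7,275

Small Business Credit: 9% of the £129,306 excess over £207,700 is £11,637.54 ≥ base, so the credit is £0.
Low-Income Housing Credit: £337,006 is at or above £300,000, so the credit is £0.
Student Loan Interest Credit: £337,006 is below the £358,700 cutoff, so the full £7,275 applies.
Total: £0 + £0 + £7,275 = £7,275.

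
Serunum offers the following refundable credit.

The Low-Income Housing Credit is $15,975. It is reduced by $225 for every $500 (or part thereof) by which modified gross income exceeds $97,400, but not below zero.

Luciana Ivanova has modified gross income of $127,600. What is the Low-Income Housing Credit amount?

$2,250

Low-Income Housing Credit: income exceeds $97,400 by $30,200, which is 61 full-or-partial $500 increments; reduction = 61 × $225 = $13,725, leaving $2,250.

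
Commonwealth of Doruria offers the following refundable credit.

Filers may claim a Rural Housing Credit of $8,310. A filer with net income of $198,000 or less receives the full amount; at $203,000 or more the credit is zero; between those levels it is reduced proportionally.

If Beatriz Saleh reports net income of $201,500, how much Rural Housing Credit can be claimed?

Rural Housing Credit: $201,500 is $3,500 into a $5,000 phase-out range, leaving 1,500/5,000 of the credit: $8,310 × 1,500/5,000 = $2,493.

$2,493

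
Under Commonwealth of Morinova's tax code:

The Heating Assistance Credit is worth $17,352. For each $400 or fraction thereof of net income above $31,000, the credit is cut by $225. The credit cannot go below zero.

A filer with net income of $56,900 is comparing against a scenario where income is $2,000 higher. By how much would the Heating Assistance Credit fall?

$1,125

At $56,900 — income exceeds $31,000 by $25,900, which is 65 full-or-partial $400 increments; reduction = 65 × $225 = $14,625, leaving $2,727.
At $58,900 — income exceeds $31,000 by $27,900, which is 70 full-or-partial $400 increments; reduction = 70 × $225 = $15,750, leaving $1,602.
Lost: $2,727 − $1,602 = $1,125.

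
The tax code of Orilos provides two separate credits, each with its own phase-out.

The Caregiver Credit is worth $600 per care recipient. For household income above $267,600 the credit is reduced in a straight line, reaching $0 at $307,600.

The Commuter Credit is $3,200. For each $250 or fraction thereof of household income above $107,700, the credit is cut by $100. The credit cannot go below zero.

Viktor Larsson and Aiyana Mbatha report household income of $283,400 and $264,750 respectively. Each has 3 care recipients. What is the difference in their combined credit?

$711

Viktor ($283,400): Caregiver Credit: base = 3 × $600 = $1,800. $283,400 is $15,800 into a $40,000 phase-out range, leaving 24,200/40,000 of the credit: $1,800 × 24,200/40,000 = $1,089. Commuter Credit: income exceeds $107,700 by $175,700 → 703 increments × $100 = $70,300 ≥ base, so the credit is $0. total $1,089 + $0 = $1,089
Aiyana ($264,750): Caregiver Credit: base = 3 × $600 = $1,800. $264,750 is at or below the $267,600 threshold, so the full $1,800 applies. Commuter Credit: income exceeds $107,700 by $157,050 → 629 increments × $100 = $62,900 ≥ base, so the credit is $0. total $1,800 + $0 = $1,800
Difference: |$1,089 − $1,800| = $711.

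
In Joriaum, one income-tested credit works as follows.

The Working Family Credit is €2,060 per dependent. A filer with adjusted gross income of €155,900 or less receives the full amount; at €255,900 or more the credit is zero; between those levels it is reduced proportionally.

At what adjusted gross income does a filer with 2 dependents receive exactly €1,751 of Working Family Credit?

Full credit = 2 × €2,060 = €4,120.
€1,751 is 1,751/4,120 of the full €4,120, so 2,369/4,120 of the €100,000 range has been used: income = €155,900 + €100,000 × 2,369/4,120 = €213,400.

€213,400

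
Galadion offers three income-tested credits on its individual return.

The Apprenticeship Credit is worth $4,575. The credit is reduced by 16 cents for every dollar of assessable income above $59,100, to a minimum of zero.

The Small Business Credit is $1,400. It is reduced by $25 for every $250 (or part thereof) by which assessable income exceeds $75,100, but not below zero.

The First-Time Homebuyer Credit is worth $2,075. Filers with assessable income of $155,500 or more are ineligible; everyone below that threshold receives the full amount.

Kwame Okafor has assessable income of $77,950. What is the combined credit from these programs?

$4,734

Apprenticeship Credit: 16% of the $18,850 excess over $59,100 is $3,016; credit = $4,575 − $3,016 = $1,559.
Small Business Credit: income exceeds $75,100 by $2,850, which is 12 full-or-partial $250 increments; reduction = 12 × $25 = $300, leaving $1,100.
First-Time Homebuyer Credit: $77,950 is below the $155,500 cutoff, so the full $2,075 applies.
Total: $1,559 + $1,100 + $2,075 = $4,734.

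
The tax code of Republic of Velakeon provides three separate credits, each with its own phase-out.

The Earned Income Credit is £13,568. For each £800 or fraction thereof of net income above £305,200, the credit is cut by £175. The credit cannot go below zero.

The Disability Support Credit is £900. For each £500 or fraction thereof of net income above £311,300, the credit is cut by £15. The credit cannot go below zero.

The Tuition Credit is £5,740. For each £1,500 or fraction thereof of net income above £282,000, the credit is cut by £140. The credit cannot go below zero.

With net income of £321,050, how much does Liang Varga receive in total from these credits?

£12,628

Earned Income Credit: income exceeds £305,200 by £15,850, which is 20 full-or-partial £800 increments; reduction = 20 × £175 = £3,500, leaving £10,068.
Disability Support Credit: income exceeds £311,300 by £9,750, which is 20 full-or-partial £500 increments; reduction = 20 × £15 = £300, leaving £600.
Tuition Credit: income exceeds £282,000 by £39,050, which is 27 full-or-partial £1,500 increments; reduction = 27 × £140 = £3,780, leaving £1,960.
Total: £10,068 + £600 + £1,960 = £12,628.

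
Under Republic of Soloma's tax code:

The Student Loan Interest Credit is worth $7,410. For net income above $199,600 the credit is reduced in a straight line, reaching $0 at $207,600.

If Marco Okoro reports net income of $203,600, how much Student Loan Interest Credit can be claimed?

Student Loan Interest Credit: $203,600 is $4,000 into a $8,000 phase-out range, leaving 4,000/8,000 of the credit: $7,410 × 4,000/8,000 = $3,705.

$3,705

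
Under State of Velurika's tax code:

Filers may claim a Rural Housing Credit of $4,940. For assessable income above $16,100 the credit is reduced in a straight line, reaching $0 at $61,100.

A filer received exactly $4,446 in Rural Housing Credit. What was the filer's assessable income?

$20,600

$4,446 is 4,446/4,940 of the full $4,940, so 494/4,940 of the $45,000 range has been used: income = $16,100 + $45,000 × 494/4,940 = $20,600.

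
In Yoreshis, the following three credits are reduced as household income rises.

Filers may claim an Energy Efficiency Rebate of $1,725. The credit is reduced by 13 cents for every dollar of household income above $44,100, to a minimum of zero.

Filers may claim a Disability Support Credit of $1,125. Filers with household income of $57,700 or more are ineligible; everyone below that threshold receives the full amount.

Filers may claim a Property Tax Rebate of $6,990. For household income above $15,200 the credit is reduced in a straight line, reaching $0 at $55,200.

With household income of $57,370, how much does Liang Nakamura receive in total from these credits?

Energy Efficiency Rebate: 13% of the $13,270 excess over $44,100 is $1,725.10 ≥ base, so the credit is $0.
Disability Support Credit: $57,370 is below the $57,700 cutoff, so the full $1,125 applies.
Property Tax Rebate: $57,370 is at or above $55,200, so the credit is $0.
Total: $0 + $1,125 + $0 = $1,125.

$1,125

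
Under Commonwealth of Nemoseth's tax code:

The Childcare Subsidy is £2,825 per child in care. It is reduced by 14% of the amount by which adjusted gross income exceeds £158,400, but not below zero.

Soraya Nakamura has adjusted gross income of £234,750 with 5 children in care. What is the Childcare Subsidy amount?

£3,436

Childcare Subsidy: base = 5 × £2,825 = £14,125. 14% of the £76,350 excess over £158,400 is £10,689; credit = £14,125 − £10,689 = £3,436.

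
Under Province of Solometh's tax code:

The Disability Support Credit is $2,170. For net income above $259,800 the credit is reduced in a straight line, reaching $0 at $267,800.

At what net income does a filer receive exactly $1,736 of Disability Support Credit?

$261,400

$1,736 is 1,736/2,170 of the full $2,170, so 434/2,170 of the $8,000 range has been used: income = $259,800 + $8,000 × 434/2,170 = $261,400.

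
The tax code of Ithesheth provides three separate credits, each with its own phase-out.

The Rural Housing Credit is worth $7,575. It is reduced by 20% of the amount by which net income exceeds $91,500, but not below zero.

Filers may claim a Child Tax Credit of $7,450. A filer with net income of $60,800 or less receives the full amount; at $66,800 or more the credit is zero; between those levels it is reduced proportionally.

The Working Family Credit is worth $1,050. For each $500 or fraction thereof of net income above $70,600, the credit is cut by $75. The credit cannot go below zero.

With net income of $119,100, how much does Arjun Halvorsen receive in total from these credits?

Rural Housing Credit: 20% of the $27,600 excess over $91,500 is $5,520; credit = $7,575 − $5,520 = $2,055.
Child Tax Credit: $119,100 is at or above $66,800, so the credit is $0.
Working Family Credit: income exceeds $70,600 by $48,500 → 97 increments × $75 = $7,275 ≥ base, so the credit is $0.
Total: $2,055 + $0 + $0 = $2,055.

$2,055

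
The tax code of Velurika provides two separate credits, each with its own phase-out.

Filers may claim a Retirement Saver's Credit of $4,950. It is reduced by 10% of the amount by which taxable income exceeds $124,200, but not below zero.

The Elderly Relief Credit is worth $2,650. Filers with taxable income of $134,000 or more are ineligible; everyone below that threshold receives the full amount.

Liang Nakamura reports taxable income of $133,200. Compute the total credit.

Retirement Saver's Credit: 10% of the $9,000 excess over $124,200 is $900; credit = $4,950 − $900 = $4,050.
Elderly Relief Credit: $133,200 is below the $134,000 cutoff, so the full $2,650 applies.
Total: $4,050 + $2,650 = $6,700.

$6,700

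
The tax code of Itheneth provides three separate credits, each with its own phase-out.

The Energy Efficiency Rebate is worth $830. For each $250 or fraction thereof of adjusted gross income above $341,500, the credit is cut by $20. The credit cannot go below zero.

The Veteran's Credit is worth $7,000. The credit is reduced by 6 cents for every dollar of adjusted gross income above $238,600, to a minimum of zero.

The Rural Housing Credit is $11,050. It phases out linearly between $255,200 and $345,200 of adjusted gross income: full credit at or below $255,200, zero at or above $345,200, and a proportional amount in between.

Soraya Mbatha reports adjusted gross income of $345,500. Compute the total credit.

Energy Efficiency Rebate: income exceeds $341,500 by $4,000, which is 16 full-or-partial $250 increments; reduction = 16 × $20 = $320, leaving $510.
Veteran's Credit: 6% of the $106,900 excess over $238,600 is $6,414; credit = $7,000 − $6,414 = $586.
Rural Housing Credit: $345,500 is at or above $345,200, so the credit is $0.
Total: $510 + $586 + $0 = $1,096.

$1,096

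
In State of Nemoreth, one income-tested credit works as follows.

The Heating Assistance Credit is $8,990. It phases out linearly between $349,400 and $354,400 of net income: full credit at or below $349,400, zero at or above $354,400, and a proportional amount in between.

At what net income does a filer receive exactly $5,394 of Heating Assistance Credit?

$5,394 is 5,394/8,990 of the full $8,990, so 3,596/8,990 of the $5,000 range has been used: income = $349,400 + $5,000 × 3,596/8,990 = $351,400.

$351,400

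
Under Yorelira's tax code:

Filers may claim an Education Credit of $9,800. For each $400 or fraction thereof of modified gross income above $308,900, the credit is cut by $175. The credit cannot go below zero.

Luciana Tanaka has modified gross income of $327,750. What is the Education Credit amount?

$1,400

Education Credit: income exceeds $308,900 by $18,850, which is 48 full-or-partial $400 increments; reduction = 48 × $175 = $8,400, leaving $1,400.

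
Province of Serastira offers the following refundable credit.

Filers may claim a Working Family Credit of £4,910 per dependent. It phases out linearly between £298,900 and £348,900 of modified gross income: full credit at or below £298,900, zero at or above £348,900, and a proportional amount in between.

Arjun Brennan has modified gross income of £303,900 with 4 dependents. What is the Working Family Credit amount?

Working Family Credit: base = 4 × £4,910 = £19,640. £303,900 is £5,000 into a £50,000 phase-out range, leaving 45,000/50,000 of the credit: £19,640 × 45,000/50,000 = £17,676.

£17,676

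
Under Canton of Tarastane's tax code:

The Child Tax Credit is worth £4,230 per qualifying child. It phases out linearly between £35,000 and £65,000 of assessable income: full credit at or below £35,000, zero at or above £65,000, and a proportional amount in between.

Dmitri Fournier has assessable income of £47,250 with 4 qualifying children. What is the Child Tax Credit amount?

Child Tax Credit: base = 4 × £4,230 = £16,920. £47,250 is £12,250 into a £30,000 phase-out range, leaving 17,750/30,000 of the credit: £16,920 × 17,750/30,000 = £10,011.

£10,011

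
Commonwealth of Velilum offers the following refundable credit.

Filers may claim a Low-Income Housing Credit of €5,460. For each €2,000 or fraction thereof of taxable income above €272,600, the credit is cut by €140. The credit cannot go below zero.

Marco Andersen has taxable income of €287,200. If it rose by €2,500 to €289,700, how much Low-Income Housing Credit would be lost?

At €287,200 — income exceeds €272,600 by €14,600, which is 8 full-or-partial €2,000 increments; reduction = 8 × €140 = €1,120, leaving €4,340.
At €289,700 — income exceeds €272,600 by €17,100, which is 9 full-or-partial €2,000 increments; reduction = 9 × €140 = €1,260, leaving €4,200.
Lost: €4,340 − €4,200 = €140.

€140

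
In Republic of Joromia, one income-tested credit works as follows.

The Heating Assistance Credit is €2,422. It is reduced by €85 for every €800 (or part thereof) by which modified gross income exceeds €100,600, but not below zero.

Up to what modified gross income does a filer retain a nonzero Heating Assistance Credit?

After 28 increments the reduction is 28 × €85 = €2,380, leaving €42; one more increment wipes it out. Increment 28 ends at excess 28 × €800 = €22,400, so the highest qualifying income is €100,600 + €22,400 = €123,000.

€123,000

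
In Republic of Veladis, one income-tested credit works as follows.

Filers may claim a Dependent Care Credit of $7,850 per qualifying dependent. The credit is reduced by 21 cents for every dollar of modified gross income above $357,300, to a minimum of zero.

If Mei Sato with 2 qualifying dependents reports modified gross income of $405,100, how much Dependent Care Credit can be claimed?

Dependent Care Credit: base = 2 × $7,850 = $15,700. 21% of the $47,800 excess over $357,300 is $10,038; credit = $15,700 − $10,038 = $5,662.

$5,662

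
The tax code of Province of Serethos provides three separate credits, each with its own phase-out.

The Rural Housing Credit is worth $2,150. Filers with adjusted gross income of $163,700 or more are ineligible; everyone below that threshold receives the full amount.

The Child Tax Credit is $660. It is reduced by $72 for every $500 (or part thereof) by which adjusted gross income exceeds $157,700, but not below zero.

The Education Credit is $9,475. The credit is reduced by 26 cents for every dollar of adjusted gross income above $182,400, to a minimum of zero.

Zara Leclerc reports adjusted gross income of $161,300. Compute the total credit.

$11,709

Rural Housing Credit: $161,300 is below the $163,700 cutoff, so the full $2,150 applies.
Child Tax Credit: income exceeds $157,700 by $3,600, which is 8 full-or-partial $500 increments; reduction = 8 × $72 = $576, leaving $84.
Education Credit: $161,300 is at or below the $182,400 threshold, so the full $9,475 applies.
Total: $2,150 + $84 + $9,475 = $11,709.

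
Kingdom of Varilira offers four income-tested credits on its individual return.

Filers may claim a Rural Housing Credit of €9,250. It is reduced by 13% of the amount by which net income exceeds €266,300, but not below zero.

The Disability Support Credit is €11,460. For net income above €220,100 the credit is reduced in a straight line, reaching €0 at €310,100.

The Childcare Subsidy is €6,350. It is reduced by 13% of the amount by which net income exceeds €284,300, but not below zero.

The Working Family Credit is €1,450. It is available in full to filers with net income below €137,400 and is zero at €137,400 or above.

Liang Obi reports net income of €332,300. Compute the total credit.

€780

Rural Housing Credit: 13% of the €66,000 excess over €266,300 is €8,580; credit = €9,250 − €8,580 = €670.
Disability Support Credit: €332,300 is at or above €310,100, so the credit is €0.
Childcare Subsidy: 13% of the €48,000 excess over €284,300 is €6,240; credit = €6,350 − €6,240 = €110.
Working Family Credit: €332,300 meets or exceeds the €137,400 cutoff, so the credit is €0.
Total: €670 + €0 + €110 + €0 = €780.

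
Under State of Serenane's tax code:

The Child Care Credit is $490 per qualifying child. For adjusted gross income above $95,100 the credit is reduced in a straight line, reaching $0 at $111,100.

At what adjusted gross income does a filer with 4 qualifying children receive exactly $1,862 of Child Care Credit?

$95,900

Full credit = 4 × $490 = $1,960.
$1,862 is 1,862/1,960 of the full $1,960, so 98/1,960 of the $16,000 range has been used: income = $95,100 + $16,000 × 98/1,960 = $95,900.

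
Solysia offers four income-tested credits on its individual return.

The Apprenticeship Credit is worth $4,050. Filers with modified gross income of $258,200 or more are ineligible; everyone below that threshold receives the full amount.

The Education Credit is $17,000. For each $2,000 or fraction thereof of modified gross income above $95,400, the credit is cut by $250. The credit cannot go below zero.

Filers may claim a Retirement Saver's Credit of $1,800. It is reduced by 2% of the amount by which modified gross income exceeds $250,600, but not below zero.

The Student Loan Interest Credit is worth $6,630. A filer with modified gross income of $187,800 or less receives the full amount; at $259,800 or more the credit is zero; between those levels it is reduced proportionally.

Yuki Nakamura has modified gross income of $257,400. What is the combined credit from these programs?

$5,935

Apprenticeship Credit: $257,400 is below the $258,200 cutoff, so the full $4,050 applies.
Education Credit: income exceeds $95,400 by $162,000 → 81 increments × $250 = $20,250 ≥ base, so the credit is $0.
Retirement Saver's Credit: 2% of the $6,800 excess over $250,600 is $136; credit = $1,800 − $136 = $1,664.
Student Loan Interest Credit: $257,400 is $69,600 into a $72,000 phase-out range, leaving 2,400/72,000 of the credit: $6,630 × 2,400/72,000 = $221.
Total: $4,050 + $0 + $1,664 + $221 = $5,935.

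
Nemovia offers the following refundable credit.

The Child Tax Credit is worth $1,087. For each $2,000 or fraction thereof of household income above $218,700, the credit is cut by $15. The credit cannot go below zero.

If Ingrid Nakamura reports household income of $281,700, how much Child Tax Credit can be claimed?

$607

Child Tax Credit: income exceeds $218,700 by $63,000, which is 32 full-or-partial $2,000 increments; reduction = 32 × $15 = $480, leaving $607.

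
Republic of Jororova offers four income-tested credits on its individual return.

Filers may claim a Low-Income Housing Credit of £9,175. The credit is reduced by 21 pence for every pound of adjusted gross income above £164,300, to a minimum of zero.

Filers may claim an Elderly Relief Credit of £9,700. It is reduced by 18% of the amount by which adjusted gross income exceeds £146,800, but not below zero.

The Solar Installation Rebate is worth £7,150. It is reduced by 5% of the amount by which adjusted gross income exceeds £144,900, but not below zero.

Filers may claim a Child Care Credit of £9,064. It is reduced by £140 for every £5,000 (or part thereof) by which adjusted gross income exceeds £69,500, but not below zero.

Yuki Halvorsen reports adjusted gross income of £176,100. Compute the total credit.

Low-Income Housing Credit: 21% of the £11,800 excess over £164,300 is £2,478; credit = £9,175 − £2,478 = £6,697.
Elderly Relief Credit: 18% of the £29,300 excess over £146,800 is £5,274; credit = £9,700 − £5,274 = £4,426.
Solar Installation Rebate: 5% of the £31,200 excess over £144,900 is £1,560; credit = £7,150 − £1,560 = £5,590.
Child Care Credit: income exceeds £69,500 by £106,600, which is 22 full-or-partial £5,000 increments; reduction = 22 × £140 = £3,080, leaving £5,984.
Total: £6,697 + £4,426 + £5,590 + £5,984 = £22,697.

£22,697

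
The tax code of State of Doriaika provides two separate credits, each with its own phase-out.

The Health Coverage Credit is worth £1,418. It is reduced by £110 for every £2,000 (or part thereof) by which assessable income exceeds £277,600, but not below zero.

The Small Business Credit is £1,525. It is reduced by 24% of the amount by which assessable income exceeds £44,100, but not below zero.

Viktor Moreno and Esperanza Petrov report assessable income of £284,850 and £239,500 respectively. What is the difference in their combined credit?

£440

Viktor (£284,850): Health Coverage Credit: income exceeds £277,600 by £7,250, which is 4 full-or-partial £2,000 increments; reduction = 4 × £110 = £440, leaving £978. Small Business Credit: 24% of the £240,750 excess over £44,100 is £57,780 ≥ base, so the credit is £0. total £978 + £0 = £978
Esperanza (£239,500): Health Coverage Credit: £239,500 is at or below the £277,600 threshold, so the full £1,418 applies. Small Business Credit: 24% of the £195,400 excess over £44,100 is £46,896 ≥ base, so the credit is £0. total £1,418 + £0 = £1,418
Difference: |£978 − £1,418| = £440.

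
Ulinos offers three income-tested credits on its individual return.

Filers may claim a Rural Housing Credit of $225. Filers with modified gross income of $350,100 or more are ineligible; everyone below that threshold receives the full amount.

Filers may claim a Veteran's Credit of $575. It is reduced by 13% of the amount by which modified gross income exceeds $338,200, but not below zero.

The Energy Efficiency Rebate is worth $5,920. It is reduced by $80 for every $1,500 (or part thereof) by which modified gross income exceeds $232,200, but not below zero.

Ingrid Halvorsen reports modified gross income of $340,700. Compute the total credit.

$555

Rural Housing Credit: $340,700 is below the $350,100 cutoff, so the full $225 applies.
Veteran's Credit: 13% of the $2,500 excess over $338,200 is $325; credit = $575 − $325 = $250.
Energy Efficiency Rebate: income exceeds $232,200 by $108,500, which is 73 full-or-partial $1,500 increments; reduction = 73 × $80 = $5,840, leaving $80.
Total: $225 + $250 + $80 = $555.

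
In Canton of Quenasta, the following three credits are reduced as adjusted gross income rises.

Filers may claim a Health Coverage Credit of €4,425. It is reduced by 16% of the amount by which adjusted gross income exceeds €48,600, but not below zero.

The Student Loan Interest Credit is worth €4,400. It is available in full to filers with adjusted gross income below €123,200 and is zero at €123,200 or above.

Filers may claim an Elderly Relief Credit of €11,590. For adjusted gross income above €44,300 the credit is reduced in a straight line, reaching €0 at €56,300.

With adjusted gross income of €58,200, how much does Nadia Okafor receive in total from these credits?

Health Coverage Credit: 16% of the €9,600 excess over €48,600 is €1,536; credit = €4,425 − €1,536 = €2,889.
Student Loan Interest Credit: €58,200 is below the €123,200 cutoff, so the full €4,400 applies.
Elderly Relief Credit: €58,200 is at or above €56,300, so the credit is €0.
Total: €2,889 + €4,400 + €0 = €7,289.

€7,289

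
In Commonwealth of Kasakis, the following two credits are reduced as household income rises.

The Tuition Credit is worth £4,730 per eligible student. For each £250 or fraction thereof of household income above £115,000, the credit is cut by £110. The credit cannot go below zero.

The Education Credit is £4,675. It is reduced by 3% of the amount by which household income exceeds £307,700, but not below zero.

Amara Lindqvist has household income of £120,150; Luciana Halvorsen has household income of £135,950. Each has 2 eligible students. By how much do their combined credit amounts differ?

Amara (£120,150): Tuition Credit: base = 2 × £4,730 = £9,460. income exceeds £115,000 by £5,150, which is 21 full-or-partial £250 increments; reduction = 21 × £110 = £2,310, leaving £7,150. Education Credit: £120,150 is at or below the £307,700 threshold, so the full £4,675 applies. total £7,150 + £4,675 = £11,825
Luciana (£135,950): Tuition Credit: base = 2 × £4,730 = £9,460. income exceeds £115,000 by £20,950, which is 84 full-or-partial £250 increments; reduction = 84 × £110 = £9,240, leaving £220. Education Credit: £135,950 is at or below the £307,700 threshold, so the full £4,675 applies. total £220 + £4,675 = £4,895
Difference: |£11,825 − £4,895| = £6,930.

£6,930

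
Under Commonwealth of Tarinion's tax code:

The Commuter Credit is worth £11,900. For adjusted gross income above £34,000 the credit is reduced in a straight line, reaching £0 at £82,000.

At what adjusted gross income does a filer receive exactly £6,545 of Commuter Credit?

£55,600

£6,545 is 6,545/11,900 of the full £11,900, so 5,355/11,900 of the £48,000 range has been used: income = £34,000 + £48,000 × 5,355/11,900 = £55,600.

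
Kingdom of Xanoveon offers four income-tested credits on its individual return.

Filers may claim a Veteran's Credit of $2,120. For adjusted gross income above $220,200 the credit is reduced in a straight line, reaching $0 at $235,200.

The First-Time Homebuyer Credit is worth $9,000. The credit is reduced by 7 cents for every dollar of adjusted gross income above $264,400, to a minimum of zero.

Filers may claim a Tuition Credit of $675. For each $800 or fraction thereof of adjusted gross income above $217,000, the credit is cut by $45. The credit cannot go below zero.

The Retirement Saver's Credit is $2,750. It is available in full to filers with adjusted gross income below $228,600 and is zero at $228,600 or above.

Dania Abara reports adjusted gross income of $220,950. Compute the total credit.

$14,214

Veteran's Credit: $220,950 is $750 into a $15,000 phase-out range, leaving 14,250/15,000 of the credit: $2,120 × 14,250/15,000 = $2,014.
First-Time Homebuyer Credit: $220,950 is at or below the $264,400 threshold, so the full $9,000 applies.
Tuition Credit: income exceeds $217,000 by $3,950, which is 5 full-or-partial $800 increments; reduction = 5 × $45 = $225, leaving $450.
Retirement Saver's Credit: $220,950 is below the $228,600 cutoff, so the full $2,750 applies.
Total: $2,014 + $9,000 + $450 + $2,750 = $14,214.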